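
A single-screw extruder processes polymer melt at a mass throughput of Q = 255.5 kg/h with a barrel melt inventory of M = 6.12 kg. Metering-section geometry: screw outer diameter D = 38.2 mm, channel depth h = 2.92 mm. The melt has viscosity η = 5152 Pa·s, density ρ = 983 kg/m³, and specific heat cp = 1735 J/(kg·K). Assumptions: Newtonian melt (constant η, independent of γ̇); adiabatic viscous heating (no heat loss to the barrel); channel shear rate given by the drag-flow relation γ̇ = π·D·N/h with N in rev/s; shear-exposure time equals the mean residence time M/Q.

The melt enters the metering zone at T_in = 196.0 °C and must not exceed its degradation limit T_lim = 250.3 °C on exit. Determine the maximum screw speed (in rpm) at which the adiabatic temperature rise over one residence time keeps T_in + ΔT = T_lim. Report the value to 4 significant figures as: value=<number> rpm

value=21.08 rpm

Throughput in SI: Q_s = 255.5 kg/h ÷ 3600 s/h = 0.0709722 kg/s
t_res = M / Q_s = 6.12 / 0.0709722 = 86.2309 s
Geometry in SI: D = 38.2 mm → 0.0382 m, h = 2.92 mm → 0.00292 m
ΔT_a = T_lim − T_in = 250.3 °C − 196.0 °C = 54.3 K
γ̇_max² = ΔT_a·ρ·cp/(η·t_res) = 54.3·983·1735/(5152·86.2309) = 208.456 s⁻²
γ̇_max = sqrt(208.456) = 14.438 s⁻¹
N_max = γ̇_max h / (πD) = 14.438·0.00292/(π·0.0382) = 0.351299 rev/s → ×60 = 21.0779 rpm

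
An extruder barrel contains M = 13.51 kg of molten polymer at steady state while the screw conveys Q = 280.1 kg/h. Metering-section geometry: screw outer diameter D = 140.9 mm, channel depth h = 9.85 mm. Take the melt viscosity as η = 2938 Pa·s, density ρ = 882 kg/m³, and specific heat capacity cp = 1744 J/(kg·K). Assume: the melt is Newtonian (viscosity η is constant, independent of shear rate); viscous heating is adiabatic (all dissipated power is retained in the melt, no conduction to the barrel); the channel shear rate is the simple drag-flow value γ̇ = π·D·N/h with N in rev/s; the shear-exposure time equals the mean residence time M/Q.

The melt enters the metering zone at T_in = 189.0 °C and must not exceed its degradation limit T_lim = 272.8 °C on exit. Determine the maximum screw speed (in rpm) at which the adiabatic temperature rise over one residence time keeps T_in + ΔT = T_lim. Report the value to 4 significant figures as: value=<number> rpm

Throughput in SI: Q_s = 280.1 kg/h ÷ 3600 s/h = 0.0778056 kg/s
Mean residence time: t_res = M/Q_s = 13.51 kg / 0.0778056 kg/s = 173.638 s
Geometry in SI: D = 140.9 mm → 0.1409 m, h = 9.85 mm → 0.00985 m
Allowable rise: ΔT_a = T_lim − T_in = 272.8 − 189.0 = 83.8 K
γ̇_max² = ΔT_a·ρ·cp/(η·t_res) = 83.8·882·1744/(2938·173.638) = 252.675 s⁻²
Take the square root: γ̇_max = √(252.675) = 15.8958 s⁻¹
N_max = γ̇_max h / (πD) = 15.8958·0.00985/(π·0.1409) = 0.353718 rev/s → ×60 = 21.2231 rpm

value=21.22 rpm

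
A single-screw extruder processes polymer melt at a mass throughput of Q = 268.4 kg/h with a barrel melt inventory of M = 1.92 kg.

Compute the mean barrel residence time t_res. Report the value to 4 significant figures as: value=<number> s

Q_s = Q / 3600 = 268.4 / 3600 = 0.0745556 kg/s
t_res = M / Q_s = 1.92 ÷ 0.0745556 = 25.7526 s

value=25.75 s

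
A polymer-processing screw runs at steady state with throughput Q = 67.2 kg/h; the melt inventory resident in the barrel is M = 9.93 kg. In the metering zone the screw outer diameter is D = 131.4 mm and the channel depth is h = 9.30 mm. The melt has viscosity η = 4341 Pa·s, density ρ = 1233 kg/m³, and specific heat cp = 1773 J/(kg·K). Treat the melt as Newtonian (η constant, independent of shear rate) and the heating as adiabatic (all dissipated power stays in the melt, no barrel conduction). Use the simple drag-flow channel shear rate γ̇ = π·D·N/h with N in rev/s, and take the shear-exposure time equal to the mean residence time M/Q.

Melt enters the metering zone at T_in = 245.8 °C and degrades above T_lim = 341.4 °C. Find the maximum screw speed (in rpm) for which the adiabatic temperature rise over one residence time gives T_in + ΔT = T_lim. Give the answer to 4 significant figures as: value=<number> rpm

Throughput in SI: Q_s = 67.2 kg/h ÷ 3600 s/h = 0.0186667 kg/s
Mean residence time: t_res = M/Q_s = 9.93 kg / 0.0186667 kg/s = 531.964 s
Convert to metres: D = 0.1314 m, h = 0.0093 m
ΔT_a = T_lim − T_in = 341.4 − 245.8 = 95.6 K
γ̇_max² = ΔT_a·ρ·cp/(η·t_res) = 95.6·1233·1773/(4341·531.964) = 90.5018 s⁻²
γ̇_max = √90.5018 = 9.51325 s⁻¹
N_max = γ̇_max·h / (π·D) = 9.51325 · 0.0093 / (π · 0.1314) = 0.214322 rev/s = 12.8593 rpm

value=12.86 rpm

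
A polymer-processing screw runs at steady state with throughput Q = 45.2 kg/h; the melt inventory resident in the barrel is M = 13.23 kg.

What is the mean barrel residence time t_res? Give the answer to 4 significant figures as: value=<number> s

Q_s = Q / 3600 = 45.2 / 3600 = 0.0125556 kg/s
t_res = M / Q_s = 13.23 / 0.0125556 = 1053.72 s

value=1054. s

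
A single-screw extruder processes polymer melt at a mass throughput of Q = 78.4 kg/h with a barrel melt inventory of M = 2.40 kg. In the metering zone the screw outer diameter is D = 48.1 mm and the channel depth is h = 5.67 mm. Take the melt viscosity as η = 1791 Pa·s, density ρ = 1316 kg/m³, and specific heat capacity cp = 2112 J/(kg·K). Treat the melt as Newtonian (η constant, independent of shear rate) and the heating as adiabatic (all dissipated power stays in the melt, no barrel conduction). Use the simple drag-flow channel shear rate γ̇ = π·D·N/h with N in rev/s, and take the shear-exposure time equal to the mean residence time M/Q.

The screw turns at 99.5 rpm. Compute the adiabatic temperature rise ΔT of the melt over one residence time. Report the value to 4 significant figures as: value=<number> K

value=138.7 K

Throughput in SI: Q_s = 78.4 kg/h ÷ 3600 s/h = 0.0217778 kg/s
t_res = M / Q_s = 2.40 ÷ 0.0217778 = 110.204 s
Convert to SI: D = 0.0481 m, h = 0.00567 m, N = 99.5/60 = 1.65833 rev/s
γ̇ = π D N / h = (π)(0.0481)(1.65833) / 0.00567 = 44.1961 s⁻¹
Adiabatic rise: ΔT = η γ̇² t_res / (ρ cp) = 1791·(44.1961)²·110.204 / (1316·2112) = 138.711 K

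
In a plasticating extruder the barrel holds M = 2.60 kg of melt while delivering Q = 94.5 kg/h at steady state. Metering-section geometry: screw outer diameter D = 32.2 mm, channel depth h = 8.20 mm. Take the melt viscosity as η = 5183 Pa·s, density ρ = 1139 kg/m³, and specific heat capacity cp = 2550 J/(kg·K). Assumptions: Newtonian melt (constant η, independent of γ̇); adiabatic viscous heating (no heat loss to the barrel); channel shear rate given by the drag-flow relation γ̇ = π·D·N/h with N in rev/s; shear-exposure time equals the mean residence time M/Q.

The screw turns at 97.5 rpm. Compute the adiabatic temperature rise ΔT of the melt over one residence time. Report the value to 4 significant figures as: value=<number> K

Q_s = Q / 3600 = 94.5 / 3600 = 0.02625 kg/s
t_res = M / Q_s = 2.60 ÷ 0.02625 = 99.0476 s
Geometry in metres: D = 32.2 mm → 0.0322 m, h = 8.20 mm → 0.0082 m; screw speed N = 97.5 rpm = 1.625 rev/s
γ̇ = π·D·N / h = π · 0.0322 · 1.625 / 0.0082 = 20.0468 s⁻¹
ΔT = η·γ̇²·t_res / (ρ·cp) = 5183 · (20.0468)² · 99.0476 / (1139 · 2550) = 71.0316 K

value=71.03 K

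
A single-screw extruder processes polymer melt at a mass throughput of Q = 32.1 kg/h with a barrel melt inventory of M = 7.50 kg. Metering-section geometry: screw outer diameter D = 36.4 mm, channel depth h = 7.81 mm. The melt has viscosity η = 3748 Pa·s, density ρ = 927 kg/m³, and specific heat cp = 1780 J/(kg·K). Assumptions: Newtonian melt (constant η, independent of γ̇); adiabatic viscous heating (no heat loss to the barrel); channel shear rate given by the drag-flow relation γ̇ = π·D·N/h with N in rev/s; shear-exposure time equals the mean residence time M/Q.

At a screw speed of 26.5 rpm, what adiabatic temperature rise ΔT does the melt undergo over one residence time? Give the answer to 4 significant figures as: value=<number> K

Q_s = Q / 3600 = 32.1 / 3600 = 0.00891667 kg/s
t_res = M / Q_s = 7.50 / 0.00891667 = 841.121 s
Geometry in metres: D = 36.4 mm → 0.0364 m, h = 7.81 mm → 0.00781 m; screw speed N = 26.5 rpm = 0.441667 rev/s
γ̇ = π·D·N / h = π · 0.0364 · 0.441667 / 0.00781 = 6.46688 s⁻¹
Adiabatic rise: ΔT = η γ̇² t_res / (ρ cp) = 3748·(6.46688)²·841.121 / (927·1780) = 79.9003 K

value=79.90 K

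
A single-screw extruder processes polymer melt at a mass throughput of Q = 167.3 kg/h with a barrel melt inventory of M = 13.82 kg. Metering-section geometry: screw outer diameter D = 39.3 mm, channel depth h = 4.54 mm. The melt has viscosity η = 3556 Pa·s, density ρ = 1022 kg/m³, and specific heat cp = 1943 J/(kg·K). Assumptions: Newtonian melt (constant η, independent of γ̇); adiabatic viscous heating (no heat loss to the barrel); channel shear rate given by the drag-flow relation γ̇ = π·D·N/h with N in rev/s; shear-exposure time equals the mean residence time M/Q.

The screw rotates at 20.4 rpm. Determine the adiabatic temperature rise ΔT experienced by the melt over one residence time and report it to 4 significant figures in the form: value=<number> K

Q_s = Q / 3600 = 167.3 / 3600 = 0.0464722 kg/s
Mean residence time: t_res = M/Q_s = 13.82 kg / 0.0464722 kg/s = 297.382 s
Geometry in metres: D = 39.3 mm → 0.0393 m, h = 4.54 mm → 0.00454 m; screw speed N = 20.4 rpm = 0.34 rev/s
γ̇ = π·D·N / h = π · 0.0393 · 0.34 / 0.00454 = 9.24625 s⁻¹
Adiabatic rise: ΔT = η γ̇² t_res / (ρ cp) = 3556·(9.24625)²·297.382 / (1022·1943) = 45.5285 K

value=45.53 K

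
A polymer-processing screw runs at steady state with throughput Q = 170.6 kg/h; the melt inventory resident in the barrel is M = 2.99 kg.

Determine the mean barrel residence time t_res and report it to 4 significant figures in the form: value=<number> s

Convert throughput: Q = 170.6 kg/h = 170.6/3600 = 0.0473889 kg/s
t_res = M / Q_s = 2.99 / 0.0473889 = 63.095 s

value=63.09 s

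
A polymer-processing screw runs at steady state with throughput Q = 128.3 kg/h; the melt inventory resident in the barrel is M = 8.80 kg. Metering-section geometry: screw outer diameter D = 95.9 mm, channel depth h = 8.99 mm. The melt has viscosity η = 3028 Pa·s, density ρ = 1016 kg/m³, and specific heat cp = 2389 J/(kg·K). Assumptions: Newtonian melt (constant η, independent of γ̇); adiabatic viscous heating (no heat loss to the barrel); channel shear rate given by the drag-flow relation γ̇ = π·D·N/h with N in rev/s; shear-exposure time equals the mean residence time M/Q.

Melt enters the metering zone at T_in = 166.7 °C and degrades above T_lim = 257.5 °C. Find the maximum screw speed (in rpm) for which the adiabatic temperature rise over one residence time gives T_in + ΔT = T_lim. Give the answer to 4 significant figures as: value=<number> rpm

Convert throughput: Q = 128.3 kg/h = 128.3/3600 = 0.0356389 kg/s
t_res = M / Q_s = 8.80 / 0.0356389 = 246.921 s
Convert to metres: D = 0.0959 m, h = 0.00899 m
Allowable rise: ΔT_a = T_lim − T_in = 257.5 − 166.7 = 90.8 K
γ̇_max² = ΔT_a·ρ·cp / (η·t_res) = [90.8 × 1016 × 2389] / [3028 × 246.921] = 294.769 s⁻²
γ̇_max = sqrt(294.769) = 17.1688 s⁻¹
N_max = γ̇_max h / (πD) = 17.1688·0.00899/(π·0.0959) = 0.512309 rev/s → ×60 = 30.7385 rpm

value=30.74 rpm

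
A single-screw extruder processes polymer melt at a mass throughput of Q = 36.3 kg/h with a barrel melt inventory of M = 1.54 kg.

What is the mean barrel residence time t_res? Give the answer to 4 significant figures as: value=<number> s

value=152.7 s

Convert throughput: Q = 36.3 kg/h = 36.3/3600 = 0.0100833 kg/s
t_res = M / Q_s = 1.54 / 0.0100833 = 152.727 s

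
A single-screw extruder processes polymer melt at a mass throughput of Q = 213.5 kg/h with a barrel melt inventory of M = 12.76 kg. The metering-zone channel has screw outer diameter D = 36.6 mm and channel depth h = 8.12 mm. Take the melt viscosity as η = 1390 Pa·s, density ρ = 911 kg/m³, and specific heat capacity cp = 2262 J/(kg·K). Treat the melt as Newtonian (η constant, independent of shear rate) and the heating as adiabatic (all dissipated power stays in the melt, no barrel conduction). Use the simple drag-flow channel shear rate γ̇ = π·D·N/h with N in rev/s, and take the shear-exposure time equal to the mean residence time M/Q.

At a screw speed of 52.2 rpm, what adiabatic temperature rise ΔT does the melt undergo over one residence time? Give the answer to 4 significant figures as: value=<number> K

value=22.03 K

Convert throughput: Q = 213.5 kg/h = 213.5/3600 = 0.0593056 kg/s
t_res = M / Q_s = 12.76 ÷ 0.0593056 = 215.157 s
D = 36.6 mm = 0.0366 m;  h = 8.12 mm = 0.00812 m;  N = 52.2 rpm / 60 = 0.87 rev/s
γ̇ = π D N / h = (π)(0.0366)(0.87) / 0.00812 = 12.3195 s⁻¹
ΔT = η·γ̇²·t_res/(ρ·cp) = [1390 × 12.3195² × 215.157] / [911 × 2262] = 22.0266 K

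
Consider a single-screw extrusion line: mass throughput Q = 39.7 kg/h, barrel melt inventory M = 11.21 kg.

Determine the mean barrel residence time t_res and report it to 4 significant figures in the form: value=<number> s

value=1017. s

Q_s = Q / 3600 = 39.7 / 3600 = 0.0110278 kg/s
t_res = M / Q_s = 11.21 ÷ 0.0110278 = 1016.52 s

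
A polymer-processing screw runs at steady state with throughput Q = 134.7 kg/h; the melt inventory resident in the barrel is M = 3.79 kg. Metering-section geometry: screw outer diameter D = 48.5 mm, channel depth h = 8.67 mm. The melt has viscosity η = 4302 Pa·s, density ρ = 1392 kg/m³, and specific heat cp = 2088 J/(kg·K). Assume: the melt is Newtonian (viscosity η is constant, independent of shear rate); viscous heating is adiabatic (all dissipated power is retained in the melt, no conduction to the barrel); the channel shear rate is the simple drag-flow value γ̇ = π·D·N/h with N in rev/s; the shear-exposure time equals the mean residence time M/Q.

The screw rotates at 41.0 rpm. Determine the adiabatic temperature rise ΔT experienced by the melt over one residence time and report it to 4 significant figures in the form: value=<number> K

Q_s = Q / 3600 = 134.7 / 3600 = 0.0374167 kg/s
Mean residence time: t_res = M/Q_s = 3.79 kg / 0.0374167 kg/s = 101.292 s
Convert to SI: D = 0.0485 m, h = 0.00867 m, N = 41.0/60 = 0.683333 rev/s
γ̇ = π D N / h = (π)(0.0485)(0.683333) / 0.00867 = 12.009 s⁻¹
ΔT = η·γ̇²·t_res/(ρ·cp) = [4302 × 12.009² × 101.292] / [1392 × 2088] = 21.6215 K

value=21.62 K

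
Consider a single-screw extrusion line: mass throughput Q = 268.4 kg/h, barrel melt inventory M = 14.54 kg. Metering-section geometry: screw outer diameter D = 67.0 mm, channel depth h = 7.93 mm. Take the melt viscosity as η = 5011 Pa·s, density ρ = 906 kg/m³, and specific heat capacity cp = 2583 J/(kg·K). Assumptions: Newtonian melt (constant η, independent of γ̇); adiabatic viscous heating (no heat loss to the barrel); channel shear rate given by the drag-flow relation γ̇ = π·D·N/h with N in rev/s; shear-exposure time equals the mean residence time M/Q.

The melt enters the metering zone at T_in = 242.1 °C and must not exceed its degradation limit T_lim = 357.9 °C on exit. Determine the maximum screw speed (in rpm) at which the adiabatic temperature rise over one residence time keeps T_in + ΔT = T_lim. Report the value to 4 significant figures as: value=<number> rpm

value=37.64 rpm

Convert throughput: Q = 268.4 kg/h = 268.4/3600 = 0.0745556 kg/s
t_res = M / Q_s = 14.54 ÷ 0.0745556 = 195.022 s
D = 67.0 mm = 0.067 m;  h = 7.93 mm = 0.00793 m
Allowable rise: ΔT_a = T_lim − T_in = 357.9 − 242.1 = 115.8 K
γ̇_max² = ΔT_a·ρ·cp/(η·t_res) = 115.8·906·2583/(5011·195.022) = 277.302 s⁻²
Take the square root: γ̇_max = √(277.302) = 16.6524 s⁻¹
N_max = γ̇_max·h / (π·D) = 16.6524 · 0.00793 / (π · 0.067) = 0.627371 rev/s = 37.6423 rpm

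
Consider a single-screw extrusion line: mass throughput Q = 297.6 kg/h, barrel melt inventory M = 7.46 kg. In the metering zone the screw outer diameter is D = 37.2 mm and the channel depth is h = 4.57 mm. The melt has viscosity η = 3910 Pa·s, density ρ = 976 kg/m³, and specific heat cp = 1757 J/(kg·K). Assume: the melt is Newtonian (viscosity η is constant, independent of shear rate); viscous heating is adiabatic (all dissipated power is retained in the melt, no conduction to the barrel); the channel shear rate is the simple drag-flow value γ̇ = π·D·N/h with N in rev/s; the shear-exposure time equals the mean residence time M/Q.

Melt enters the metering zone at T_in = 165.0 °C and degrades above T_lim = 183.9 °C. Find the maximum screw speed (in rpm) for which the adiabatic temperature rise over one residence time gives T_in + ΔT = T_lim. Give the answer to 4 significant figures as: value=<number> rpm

Throughput in SI: Q_s = 297.6 kg/h ÷ 3600 s/h = 0.0826667 kg/s
Mean residence time: t_res = M/Q_s = 7.46 kg / 0.0826667 kg/s = 90.2419 s
Convert to metres: D = 0.0372 m, h = 0.00457 m
Allowable rise: ΔT_a = T_lim − T_in = 183.9 − 165.0 = 18.9 K
Invert ΔT = ηγ̇²t_res/(ρcp) for γ̇: γ̇_max² = ΔT_a ρ cp / (η t_res) = 18.9·976·1757 / (3910·90.2419) = 91.854 s⁻²
γ̇_max = sqrt(91.854) = 9.58405 s⁻¹
Solve γ̇ = πDN/h for N: N_max = γ̇_max·h/(π·D) = 9.58405 × 0.00457 / (π × 0.0372) = 0.374777 rev/s = 22.4866 rpm

value=22.49 rpm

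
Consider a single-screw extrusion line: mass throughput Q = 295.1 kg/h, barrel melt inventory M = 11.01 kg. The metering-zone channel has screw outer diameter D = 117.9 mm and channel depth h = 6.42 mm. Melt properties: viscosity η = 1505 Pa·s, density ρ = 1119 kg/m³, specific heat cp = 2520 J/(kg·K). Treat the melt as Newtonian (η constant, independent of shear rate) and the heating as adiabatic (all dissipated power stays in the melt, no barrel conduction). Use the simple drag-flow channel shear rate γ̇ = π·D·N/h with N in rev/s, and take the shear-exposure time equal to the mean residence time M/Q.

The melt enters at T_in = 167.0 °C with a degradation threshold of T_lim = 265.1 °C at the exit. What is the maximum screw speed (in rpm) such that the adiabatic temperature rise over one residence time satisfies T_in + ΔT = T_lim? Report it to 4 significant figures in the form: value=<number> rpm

Q_s = Q / 3600 = 295.1 / 3600 = 0.0819722 kg/s
t_res = M / Q_s = 11.01 ÷ 0.0819722 = 134.314 s
D = 117.9 mm = 0.1179 m;  h = 6.42 mm = 0.00642 m
ΔT_a = T_lim − T_in = 265.1 °C − 167.0 °C = 98.1 K
γ̇_max² = ΔT_a·ρ·cp / (η·t_res) = [98.1 × 1119 × 2520] / [1505 × 134.314] = 1368.49 s⁻²
Take the square root: γ̇_max = √(1368.49) = 36.9931 s⁻¹
Solve γ̇ = πDN/h for N: N_max = γ̇_max·h/(π·D) = 36.9931 × 0.00642 / (π × 0.1179) = 0.641199 rev/s = 38.4719 rpm

value=38.47 rpm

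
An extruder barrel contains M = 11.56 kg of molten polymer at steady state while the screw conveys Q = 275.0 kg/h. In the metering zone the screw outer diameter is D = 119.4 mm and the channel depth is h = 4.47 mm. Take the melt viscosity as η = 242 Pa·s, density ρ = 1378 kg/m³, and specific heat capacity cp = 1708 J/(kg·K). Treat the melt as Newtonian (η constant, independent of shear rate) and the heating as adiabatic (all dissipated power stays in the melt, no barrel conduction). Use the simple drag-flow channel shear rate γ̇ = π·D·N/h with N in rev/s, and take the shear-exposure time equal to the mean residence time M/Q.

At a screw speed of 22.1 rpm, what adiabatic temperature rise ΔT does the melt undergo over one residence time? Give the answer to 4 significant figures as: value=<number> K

Throughput in SI: Q_s = 275.0 kg/h ÷ 3600 s/h = 0.0763889 kg/s
Mean residence time: t_res = M/Q_s = 11.56 kg / 0.0763889 kg/s = 151.331 s
Geometry in metres: D = 119.4 mm → 0.1194 m, h = 4.47 mm → 0.00447 m; screw speed N = 22.1 rpm = 0.368333 rev/s
γ̇ = π·D·N / h = π · 0.1194 · 0.368333 / 0.00447 = 30.9092 s⁻¹
ΔT = η·γ̇²·t_res/(ρ·cp) = [242 × 30.9092² × 151.331] / [1378 × 1708] = 14.8656 K

value=14.87 K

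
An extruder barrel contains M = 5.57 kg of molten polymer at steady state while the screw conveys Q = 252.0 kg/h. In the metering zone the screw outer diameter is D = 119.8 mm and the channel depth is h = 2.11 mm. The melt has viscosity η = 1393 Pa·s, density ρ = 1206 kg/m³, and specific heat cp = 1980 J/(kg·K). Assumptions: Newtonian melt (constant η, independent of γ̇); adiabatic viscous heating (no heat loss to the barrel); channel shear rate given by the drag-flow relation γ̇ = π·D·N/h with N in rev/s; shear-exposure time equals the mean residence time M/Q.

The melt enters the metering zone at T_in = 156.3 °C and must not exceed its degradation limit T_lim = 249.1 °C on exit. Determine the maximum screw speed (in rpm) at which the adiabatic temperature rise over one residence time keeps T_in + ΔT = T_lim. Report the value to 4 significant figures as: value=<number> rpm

value=15.04 rpm

Convert throughput: Q = 252.0 kg/h = 252.0/3600 = 0.07 kg/s
t_res = M / Q_s = 5.57 ÷ 0.07 = 79.5714 s
D = 119.8 mm = 0.1198 m;  h = 2.11 mm = 0.00211 m
ΔT_a = T_lim − T_in = 249.1 °C − 156.3 °C = 92.8 K
γ̇_max² = ΔT_a·ρ·cp/(η·t_res) = 92.8·1206·1980/(1393·79.5714) = 1999.18 s⁻²
γ̇_max = √1999.18 = 44.7122 s⁻¹
N_max = γ̇_max h / (πD) = 44.7122·0.00211/(π·0.1198) = 0.25067 rev/s → ×60 = 15.0402 rpm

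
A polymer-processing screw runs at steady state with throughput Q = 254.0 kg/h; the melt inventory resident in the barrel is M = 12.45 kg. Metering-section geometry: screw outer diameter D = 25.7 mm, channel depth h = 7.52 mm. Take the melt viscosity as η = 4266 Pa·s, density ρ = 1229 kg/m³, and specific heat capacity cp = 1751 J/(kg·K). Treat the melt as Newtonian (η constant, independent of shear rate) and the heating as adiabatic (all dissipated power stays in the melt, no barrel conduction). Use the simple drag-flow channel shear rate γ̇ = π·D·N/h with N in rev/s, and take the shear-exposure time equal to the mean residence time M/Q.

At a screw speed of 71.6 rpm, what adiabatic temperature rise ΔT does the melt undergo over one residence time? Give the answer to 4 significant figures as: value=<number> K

Throughput in SI: Q_s = 254.0 kg/h ÷ 3600 s/h = 0.0705556 kg/s
t_res = M / Q_s = 12.45 ÷ 0.0705556 = 176.457 s
Convert to SI: D = 0.0257 m, h = 0.00752 m, N = 71.6/60 = 1.19333 rev/s
Shear rate: γ̇ = πDN/h = π·0.0257·1.19333/0.00752 = 12.8123 s⁻¹
ΔT = η·γ̇²·t_res/(ρ·cp) = [4266 × 12.8123² × 176.457] / [1229 × 1751] = 57.4215 K

value=57.42 K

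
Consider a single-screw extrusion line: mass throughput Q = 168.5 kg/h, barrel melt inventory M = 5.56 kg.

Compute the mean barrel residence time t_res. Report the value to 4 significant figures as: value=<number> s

Q_s = Q / 3600 = 168.5 / 3600 = 0.0468056 kg/s
Mean residence time: t_res = M/Q_s = 5.56 kg / 0.0468056 kg/s = 118.789 s

value=118.8 s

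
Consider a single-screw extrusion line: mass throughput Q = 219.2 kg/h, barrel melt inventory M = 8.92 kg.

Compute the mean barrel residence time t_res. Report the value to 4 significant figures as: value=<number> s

Throughput in SI: Q_s = 219.2 kg/h ÷ 3600 s/h = 0.0608889 kg/s
Mean residence time: t_res = M/Q_s = 8.92 kg / 0.0608889 kg/s = 146.496 s

value=146.5 s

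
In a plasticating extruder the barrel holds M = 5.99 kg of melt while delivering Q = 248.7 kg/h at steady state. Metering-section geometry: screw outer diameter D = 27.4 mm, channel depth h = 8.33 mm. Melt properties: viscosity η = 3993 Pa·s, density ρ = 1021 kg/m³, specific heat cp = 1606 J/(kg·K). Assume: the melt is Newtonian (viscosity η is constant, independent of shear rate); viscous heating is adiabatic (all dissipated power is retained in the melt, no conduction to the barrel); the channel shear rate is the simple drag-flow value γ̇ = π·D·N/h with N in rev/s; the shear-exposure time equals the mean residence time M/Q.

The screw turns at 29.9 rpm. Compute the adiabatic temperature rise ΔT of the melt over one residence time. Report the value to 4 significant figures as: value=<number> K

Throughput in SI: Q_s = 248.7 kg/h ÷ 3600 s/h = 0.0690833 kg/s
t_res = M / Q_s = 5.99 / 0.0690833 = 86.7069 s
Convert to SI: D = 0.0274 m, h = 0.00833 m, N = 29.9/60 = 0.498333 rev/s
γ̇ = π·D·N / h = π · 0.0274 · 0.498333 / 0.00833 = 5.14962 s⁻¹
ΔT = η·γ̇²·t_res/(ρ·cp) = [3993 × 5.14962² × 86.7069] / [1021 × 1606] = 5.59928 K

value=5.599 K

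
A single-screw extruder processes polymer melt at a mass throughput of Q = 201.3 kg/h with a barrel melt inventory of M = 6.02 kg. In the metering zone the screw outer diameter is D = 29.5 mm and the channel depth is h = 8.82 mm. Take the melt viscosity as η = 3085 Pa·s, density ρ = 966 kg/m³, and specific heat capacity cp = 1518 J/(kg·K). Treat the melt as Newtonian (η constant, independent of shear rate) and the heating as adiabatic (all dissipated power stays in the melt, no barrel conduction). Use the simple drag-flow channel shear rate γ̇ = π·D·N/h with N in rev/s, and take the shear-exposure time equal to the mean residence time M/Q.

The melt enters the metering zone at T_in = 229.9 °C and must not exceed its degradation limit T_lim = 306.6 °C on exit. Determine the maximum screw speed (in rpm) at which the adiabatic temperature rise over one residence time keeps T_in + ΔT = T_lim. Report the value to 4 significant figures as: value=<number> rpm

Convert throughput: Q = 201.3 kg/h = 201.3/3600 = 0.0559167 kg/s
t_res = M / Q_s = 6.02 / 0.0559167 = 107.66 s
Convert to metres: D = 0.0295 m, h = 0.00882 m
ΔT_a = T_lim − T_in = 306.6 °C − 229.9 °C = 76.7 K
γ̇_max² = ΔT_a·ρ·cp/(η·t_res) = 76.7·966·1518/(3085·107.66) = 338.637 s⁻²
γ̇_max = √338.637 = 18.4021 s⁻¹
N_max = γ̇_max·h / (π·D) = 18.4021 · 0.00882 / (π · 0.0295) = 1.75131 rev/s = 105.079 rpm

value=105.1 rpm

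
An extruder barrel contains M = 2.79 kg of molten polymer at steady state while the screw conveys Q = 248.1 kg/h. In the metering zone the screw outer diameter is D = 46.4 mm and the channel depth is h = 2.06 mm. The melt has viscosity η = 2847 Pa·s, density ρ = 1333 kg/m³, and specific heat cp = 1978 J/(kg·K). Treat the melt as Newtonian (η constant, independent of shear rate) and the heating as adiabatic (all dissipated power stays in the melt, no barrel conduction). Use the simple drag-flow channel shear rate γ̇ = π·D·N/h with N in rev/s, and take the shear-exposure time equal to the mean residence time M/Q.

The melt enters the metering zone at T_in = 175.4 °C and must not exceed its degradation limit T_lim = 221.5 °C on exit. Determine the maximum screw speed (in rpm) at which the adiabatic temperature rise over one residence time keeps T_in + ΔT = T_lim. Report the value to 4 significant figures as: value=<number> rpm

Convert throughput: Q = 248.1 kg/h = 248.1/3600 = 0.0689167 kg/s
Mean residence time: t_res = M/Q_s = 2.79 kg / 0.0689167 kg/s = 40.4837 s
D = 46.4 mm = 0.0464 m;  h = 2.06 mm = 0.00206 m
ΔT_a = T_lim − T_in = 221.5 − 175.4 = 46.1 K
γ̇_max² = ΔT_a·ρ·cp/(η·t_res) = 46.1·1333·1978/(2847·40.4837) = 1054.61 s⁻²
γ̇_max = sqrt(1054.61) = 32.4747 s⁻¹
Solve γ̇ = πDN/h for N: N_max = γ̇_max·h/(π·D) = 32.4747 × 0.00206 / (π × 0.0464) = 0.458928 rev/s = 27.5357 rpm

value=27.54 rpm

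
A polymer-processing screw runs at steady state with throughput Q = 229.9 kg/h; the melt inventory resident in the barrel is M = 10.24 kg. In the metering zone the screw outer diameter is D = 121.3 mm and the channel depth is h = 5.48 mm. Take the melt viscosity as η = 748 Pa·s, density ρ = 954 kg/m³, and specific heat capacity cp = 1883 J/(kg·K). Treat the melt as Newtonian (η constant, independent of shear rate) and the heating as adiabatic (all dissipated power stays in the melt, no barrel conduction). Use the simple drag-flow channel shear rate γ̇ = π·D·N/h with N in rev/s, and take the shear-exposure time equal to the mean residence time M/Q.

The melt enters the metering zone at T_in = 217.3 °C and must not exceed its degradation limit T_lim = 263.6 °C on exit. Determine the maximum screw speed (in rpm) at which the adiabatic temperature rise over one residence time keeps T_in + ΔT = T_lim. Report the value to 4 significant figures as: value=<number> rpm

Convert throughput: Q = 229.9 kg/h = 229.9/3600 = 0.0638611 kg/s
t_res = M / Q_s = 10.24 ÷ 0.0638611 = 160.348 s
Convert to metres: D = 0.1213 m, h = 0.00548 m
ΔT_a = T_lim − T_in = 263.6 °C − 217.3 °C = 46.3 K
Invert ΔT = ηγ̇²t_res/(ρcp) for γ̇: γ̇_max² = ΔT_a ρ cp / (η t_res) = 46.3·954·1883 / (748·160.348) = 693.449 s⁻²
γ̇_max = √693.449 = 26.3334 s⁻¹
N_max = γ̇_max h / (πD) = 26.3334·0.00548/(π·0.1213) = 0.378684 rev/s → ×60 = 22.7211 rpm

value=22.72 rpm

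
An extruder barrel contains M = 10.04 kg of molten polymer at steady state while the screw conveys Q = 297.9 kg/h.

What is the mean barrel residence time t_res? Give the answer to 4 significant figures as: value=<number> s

value=121.3 s

Convert throughput: Q = 297.9 kg/h = 297.9/3600 = 0.08275 kg/s
Mean residence time: t_res = M/Q_s = 10.04 kg / 0.08275 kg/s = 121.329 s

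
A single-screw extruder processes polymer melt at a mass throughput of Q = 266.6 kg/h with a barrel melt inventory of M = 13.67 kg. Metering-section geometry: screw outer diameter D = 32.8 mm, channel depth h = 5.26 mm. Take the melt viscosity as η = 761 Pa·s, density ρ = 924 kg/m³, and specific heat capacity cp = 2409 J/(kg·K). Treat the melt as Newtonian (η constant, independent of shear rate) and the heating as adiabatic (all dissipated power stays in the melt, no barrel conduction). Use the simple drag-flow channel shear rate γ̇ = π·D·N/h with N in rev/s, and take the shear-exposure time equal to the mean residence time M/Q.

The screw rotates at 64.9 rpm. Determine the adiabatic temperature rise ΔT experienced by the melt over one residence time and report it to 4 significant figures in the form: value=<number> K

Q_s = Q / 3600 = 266.6 / 3600 = 0.0740556 kg/s
t_res = M / Q_s = 13.67 / 0.0740556 = 184.591 s
Convert to SI: D = 0.0328 m, h = 0.00526 m, N = 64.9/60 = 1.08167 rev/s
Shear rate: γ̇ = πDN/h = π·0.0328·1.08167/0.00526 = 21.19 s⁻¹
ΔT = η·γ̇²·t_res/(ρ·cp) = [761 × 21.19² × 184.591] / [924 × 2409] = 28.3367 K

value=28.34 K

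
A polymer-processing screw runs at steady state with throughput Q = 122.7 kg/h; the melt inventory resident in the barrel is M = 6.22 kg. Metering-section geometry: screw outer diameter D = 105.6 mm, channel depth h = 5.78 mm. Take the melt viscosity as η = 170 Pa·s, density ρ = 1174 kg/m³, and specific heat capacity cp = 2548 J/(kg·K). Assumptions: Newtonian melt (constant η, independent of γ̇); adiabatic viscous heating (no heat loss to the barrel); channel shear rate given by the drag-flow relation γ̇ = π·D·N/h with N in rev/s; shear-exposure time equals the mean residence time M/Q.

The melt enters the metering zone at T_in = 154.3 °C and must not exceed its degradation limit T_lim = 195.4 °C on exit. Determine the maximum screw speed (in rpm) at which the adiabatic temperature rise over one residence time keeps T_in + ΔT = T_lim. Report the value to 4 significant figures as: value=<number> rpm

Q_s = Q / 3600 = 122.7 / 3600 = 0.0340833 kg/s
t_res = M / Q_s = 6.22 / 0.0340833 = 182.494 s
Convert to metres: D = 0.1056 m, h = 0.00578 m
Allowable rise: ΔT_a = T_lim − T_in = 195.4 − 154.3 = 41.1 K
γ̇_max² = ΔT_a·ρ·cp/(η·t_res) = 41.1·1174·2548/(170·182.494) = 3962.89 s⁻²
γ̇_max = √3962.89 = 62.9515 s⁻¹
N_max = γ̇_max·h / (π·D) = 62.9515 · 0.00578 / (π · 0.1056) = 1.09678 rev/s = 65.8069 rpm

value=65.81 rpm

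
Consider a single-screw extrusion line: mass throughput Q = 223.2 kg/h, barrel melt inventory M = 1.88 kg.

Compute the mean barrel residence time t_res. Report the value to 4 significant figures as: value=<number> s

Convert throughput: Q = 223.2 kg/h = 223.2/3600 = 0.062 kg/s
t_res = M / Q_s = 1.88 ÷ 0.062 = 30.3226 s

value=30.32 s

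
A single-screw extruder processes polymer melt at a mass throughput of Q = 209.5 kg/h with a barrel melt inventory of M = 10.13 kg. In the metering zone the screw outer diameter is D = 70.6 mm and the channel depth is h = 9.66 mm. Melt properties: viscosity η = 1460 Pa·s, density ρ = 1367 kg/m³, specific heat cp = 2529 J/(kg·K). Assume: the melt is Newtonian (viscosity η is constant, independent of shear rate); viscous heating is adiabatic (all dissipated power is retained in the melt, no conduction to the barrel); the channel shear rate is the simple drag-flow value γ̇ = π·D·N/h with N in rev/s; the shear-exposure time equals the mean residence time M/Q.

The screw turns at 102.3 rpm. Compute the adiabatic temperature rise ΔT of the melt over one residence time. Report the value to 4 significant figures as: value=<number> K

value=112.7 K

Convert throughput: Q = 209.5 kg/h = 209.5/3600 = 0.0581944 kg/s
Mean residence time: t_res = M/Q_s = 10.13 kg / 0.0581944 kg/s = 174.072 s
D = 70.6 mm = 0.0706 m;  h = 9.66 mm = 0.00966 m;  N = 102.3 rpm / 60 = 1.705 rev/s
γ̇ = π·D·N / h = π · 0.0706 · 1.705 / 0.00966 = 39.1473 s⁻¹
Adiabatic rise: ΔT = η γ̇² t_res / (ρ cp) = 1460·(39.1473)²·174.072 / (1367·2529) = 112.659 K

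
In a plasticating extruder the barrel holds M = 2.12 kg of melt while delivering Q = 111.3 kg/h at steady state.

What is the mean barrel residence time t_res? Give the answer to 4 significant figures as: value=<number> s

value=68.57 s

Q_s = Q / 3600 = 111.3 / 3600 = 0.0309167 kg/s
Mean residence time: t_res = M/Q_s = 2.12 kg / 0.0309167 kg/s = 68.5714 s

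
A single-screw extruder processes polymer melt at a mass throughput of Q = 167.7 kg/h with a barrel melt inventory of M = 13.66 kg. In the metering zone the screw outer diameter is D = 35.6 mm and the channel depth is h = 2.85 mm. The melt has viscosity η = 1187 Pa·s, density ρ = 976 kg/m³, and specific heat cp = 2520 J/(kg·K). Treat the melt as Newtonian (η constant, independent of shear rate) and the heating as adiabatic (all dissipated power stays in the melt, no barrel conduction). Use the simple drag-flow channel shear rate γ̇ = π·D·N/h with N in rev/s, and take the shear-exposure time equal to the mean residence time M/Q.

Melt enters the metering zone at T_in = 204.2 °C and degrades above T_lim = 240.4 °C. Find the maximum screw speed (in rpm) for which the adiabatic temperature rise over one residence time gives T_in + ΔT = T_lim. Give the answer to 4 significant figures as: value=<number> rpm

Throughput in SI: Q_s = 167.7 kg/h ÷ 3600 s/h = 0.0465833 kg/s
t_res = M / Q_s = 13.66 ÷ 0.0465833 = 293.238 s
Convert to metres: D = 0.0356 m, h = 0.00285 m
ΔT_a = T_lim − T_in = 240.4 − 204.2 = 36.2 K
Invert ΔT = ηγ̇²t_res/(ρcp) for γ̇: γ̇_max² = ΔT_a ρ cp / (η t_res) = 36.2·976·2520 / (1187·293.238) = 255.793 s⁻²
γ̇_max = sqrt(255.793) = 15.9935 s⁻¹
N_max = γ̇_max·h / (π·D) = 15.9935 · 0.00285 / (π · 0.0356) = 0.407558 rev/s = 24.4535 rpm

value=24.45 rpm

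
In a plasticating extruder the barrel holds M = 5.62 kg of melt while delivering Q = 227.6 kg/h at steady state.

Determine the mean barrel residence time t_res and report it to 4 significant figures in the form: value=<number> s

value=88.89 s

Convert throughput: Q = 227.6 kg/h = 227.6/3600 = 0.0632222 kg/s
Mean residence time: t_res = M/Q_s = 5.62 kg / 0.0632222 kg/s = 88.8928 s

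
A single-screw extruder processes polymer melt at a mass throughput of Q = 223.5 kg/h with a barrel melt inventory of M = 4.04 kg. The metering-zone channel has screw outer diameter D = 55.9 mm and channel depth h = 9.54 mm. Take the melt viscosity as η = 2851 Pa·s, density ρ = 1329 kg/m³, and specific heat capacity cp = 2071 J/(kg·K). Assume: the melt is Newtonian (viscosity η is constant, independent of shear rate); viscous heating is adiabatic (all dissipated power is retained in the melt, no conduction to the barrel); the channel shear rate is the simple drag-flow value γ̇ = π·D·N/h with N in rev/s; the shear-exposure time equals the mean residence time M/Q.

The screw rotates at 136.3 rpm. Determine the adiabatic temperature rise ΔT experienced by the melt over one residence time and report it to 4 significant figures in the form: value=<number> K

Throughput in SI: Q_s = 223.5 kg/h ÷ 3600 s/h = 0.0620833 kg/s
t_res = M / Q_s = 4.04 / 0.0620833 = 65.0738 s
Geometry in metres: D = 55.9 mm → 0.0559 m, h = 9.54 mm → 0.00954 m; screw speed N = 136.3 rpm = 2.27167 rev/s
Shear rate: γ̇ = πDN/h = π·0.0559·2.27167/0.00954 = 41.8175 s⁻¹
ΔT = η·γ̇²·t_res / (ρ·cp) = 2851 · (41.8175)² · 65.0738 / (1329 · 2071) = 117.873 K

value=117.9 K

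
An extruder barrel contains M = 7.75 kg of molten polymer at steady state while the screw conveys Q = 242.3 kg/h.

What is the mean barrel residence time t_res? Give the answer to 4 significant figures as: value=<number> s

value=115.1 s

Q_s = Q / 3600 = 242.3 / 3600 = 0.0673056 kg/s
t_res = M / Q_s = 7.75 ÷ 0.0673056 = 115.147 s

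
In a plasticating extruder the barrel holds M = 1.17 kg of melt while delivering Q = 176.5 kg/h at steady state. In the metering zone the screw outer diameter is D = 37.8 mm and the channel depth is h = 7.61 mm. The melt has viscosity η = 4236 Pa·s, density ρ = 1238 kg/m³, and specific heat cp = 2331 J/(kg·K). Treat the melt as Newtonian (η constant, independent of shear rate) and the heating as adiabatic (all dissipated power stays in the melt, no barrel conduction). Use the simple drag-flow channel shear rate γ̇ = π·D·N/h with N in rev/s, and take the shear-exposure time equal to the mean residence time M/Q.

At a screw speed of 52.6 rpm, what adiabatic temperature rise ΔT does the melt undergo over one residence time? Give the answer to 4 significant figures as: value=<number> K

value=6.556 K

Convert throughput: Q = 176.5 kg/h = 176.5/3600 = 0.0490278 kg/s
Mean residence time: t_res = M/Q_s = 1.17 kg / 0.0490278 kg/s = 23.864 s
Convert to SI: D = 0.0378 m, h = 0.00761 m, N = 52.6/60 = 0.876667 rev/s
γ̇ = π D N / h = (π)(0.0378)(0.876667) / 0.00761 = 13.6802 s⁻¹
ΔT = η·γ̇²·t_res / (ρ·cp) = 4236 · (13.6802)² · 23.864 / (1238 · 2331) = 6.55571 K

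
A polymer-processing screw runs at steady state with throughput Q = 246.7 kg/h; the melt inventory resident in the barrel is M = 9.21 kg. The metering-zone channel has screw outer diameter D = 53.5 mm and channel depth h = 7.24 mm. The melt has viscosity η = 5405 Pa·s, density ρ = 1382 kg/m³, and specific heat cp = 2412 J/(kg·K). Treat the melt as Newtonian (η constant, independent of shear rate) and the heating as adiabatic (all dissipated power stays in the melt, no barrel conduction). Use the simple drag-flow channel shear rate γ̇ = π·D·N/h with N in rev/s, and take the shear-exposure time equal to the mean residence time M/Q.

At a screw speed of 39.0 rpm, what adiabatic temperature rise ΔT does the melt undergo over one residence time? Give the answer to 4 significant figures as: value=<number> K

value=49.62 K

Convert throughput: Q = 246.7 kg/h = 246.7/3600 = 0.0685278 kg/s
Mean residence time: t_res = M/Q_s = 9.21 kg / 0.0685278 kg/s = 134.398 s
D = 53.5 mm = 0.0535 m;  h = 7.24 mm = 0.00724 m;  N = 39.0 rpm / 60 = 0.65 rev/s
Shear rate: γ̇ = πDN/h = π·0.0535·0.65/0.00724 = 15.0896 s⁻¹
Adiabatic rise: ΔT = η γ̇² t_res / (ρ cp) = 5405·(15.0896)²·134.398 / (1382·2412) = 49.6204 K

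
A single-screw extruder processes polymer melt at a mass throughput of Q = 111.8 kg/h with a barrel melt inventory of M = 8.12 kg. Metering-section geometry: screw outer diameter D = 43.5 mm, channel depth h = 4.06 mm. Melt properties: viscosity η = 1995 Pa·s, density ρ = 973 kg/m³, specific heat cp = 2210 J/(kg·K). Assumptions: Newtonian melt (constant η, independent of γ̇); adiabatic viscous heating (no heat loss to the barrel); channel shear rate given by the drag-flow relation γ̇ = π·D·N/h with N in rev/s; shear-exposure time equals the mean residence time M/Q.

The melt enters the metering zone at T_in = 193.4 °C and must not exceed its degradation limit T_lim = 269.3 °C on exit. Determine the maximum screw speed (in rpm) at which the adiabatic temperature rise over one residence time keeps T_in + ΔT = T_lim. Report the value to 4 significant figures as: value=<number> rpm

value=31.53 rpm

Q_s = Q / 3600 = 111.8 / 3600 = 0.0310556 kg/s
t_res = M / Q_s = 8.12 ÷ 0.0310556 = 261.467 s
Geometry in SI: D = 43.5 mm → 0.0435 m, h = 4.06 mm → 0.00406 m
Allowable rise: ΔT_a = T_lim − T_in = 269.3 − 193.4 = 75.9 K
Invert ΔT = ηγ̇²t_res/(ρcp) for γ̇: γ̇_max² = ΔT_a ρ cp / (η t_res) = 75.9·973·2210 / (1995·261.467) = 312.887 s⁻²
Take the square root: γ̇_max = √(312.887) = 17.6886 s⁻¹
Solve γ̇ = πDN/h for N: N_max = γ̇_max·h/(π·D) = 17.6886 × 0.00406 / (π × 0.0435) = 0.525509 rev/s = 31.5306 rpm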